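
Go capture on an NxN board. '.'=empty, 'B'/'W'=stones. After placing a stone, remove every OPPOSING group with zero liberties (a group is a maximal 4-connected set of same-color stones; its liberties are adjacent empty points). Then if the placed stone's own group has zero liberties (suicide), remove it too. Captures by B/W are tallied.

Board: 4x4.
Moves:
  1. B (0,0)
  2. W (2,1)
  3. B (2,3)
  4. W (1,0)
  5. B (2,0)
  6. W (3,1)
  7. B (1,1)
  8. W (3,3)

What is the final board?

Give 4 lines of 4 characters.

Move 1: B@(0,0) -> caps B=0 W=0
Move 2: W@(2,1) -> caps B=0 W=0
Move 3: B@(2,3) -> caps B=0 W=0
Move 4: W@(1,0) -> caps B=0 W=0
Move 5: B@(2,0) -> caps B=0 W=0
Move 6: W@(3,1) -> caps B=0 W=0
Move 7: B@(1,1) -> caps B=1 W=0
Move 8: W@(3,3) -> caps B=1 W=0

Answer: B...
.B..
BW.B
.W.W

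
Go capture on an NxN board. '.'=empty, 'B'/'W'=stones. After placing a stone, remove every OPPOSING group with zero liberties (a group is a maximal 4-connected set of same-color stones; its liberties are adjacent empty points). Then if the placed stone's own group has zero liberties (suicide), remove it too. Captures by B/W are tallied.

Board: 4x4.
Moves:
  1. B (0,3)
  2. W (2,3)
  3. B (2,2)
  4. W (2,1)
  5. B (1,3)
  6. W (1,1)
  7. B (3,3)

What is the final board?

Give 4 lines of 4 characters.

Move 1: B@(0,3) -> caps B=0 W=0
Move 2: W@(2,3) -> caps B=0 W=0
Move 3: B@(2,2) -> caps B=0 W=0
Move 4: W@(2,1) -> caps B=0 W=0
Move 5: B@(1,3) -> caps B=0 W=0
Move 6: W@(1,1) -> caps B=0 W=0
Move 7: B@(3,3) -> caps B=1 W=0

Answer: ...B
.W.B
.WB.
...B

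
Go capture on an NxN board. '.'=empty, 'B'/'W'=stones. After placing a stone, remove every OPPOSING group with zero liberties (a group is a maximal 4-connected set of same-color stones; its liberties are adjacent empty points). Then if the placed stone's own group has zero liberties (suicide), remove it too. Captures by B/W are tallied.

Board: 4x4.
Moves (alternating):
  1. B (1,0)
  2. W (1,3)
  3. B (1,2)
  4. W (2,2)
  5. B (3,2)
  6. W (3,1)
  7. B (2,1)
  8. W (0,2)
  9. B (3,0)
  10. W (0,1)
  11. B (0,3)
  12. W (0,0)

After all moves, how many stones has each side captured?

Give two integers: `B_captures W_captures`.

Answer: 1 0

Derivation:
Move 1: B@(1,0) -> caps B=0 W=0
Move 2: W@(1,3) -> caps B=0 W=0
Move 3: B@(1,2) -> caps B=0 W=0
Move 4: W@(2,2) -> caps B=0 W=0
Move 5: B@(3,2) -> caps B=0 W=0
Move 6: W@(3,1) -> caps B=0 W=0
Move 7: B@(2,1) -> caps B=0 W=0
Move 8: W@(0,2) -> caps B=0 W=0
Move 9: B@(3,0) -> caps B=1 W=0
Move 10: W@(0,1) -> caps B=1 W=0
Move 11: B@(0,3) -> caps B=1 W=0
Move 12: W@(0,0) -> caps B=1 W=0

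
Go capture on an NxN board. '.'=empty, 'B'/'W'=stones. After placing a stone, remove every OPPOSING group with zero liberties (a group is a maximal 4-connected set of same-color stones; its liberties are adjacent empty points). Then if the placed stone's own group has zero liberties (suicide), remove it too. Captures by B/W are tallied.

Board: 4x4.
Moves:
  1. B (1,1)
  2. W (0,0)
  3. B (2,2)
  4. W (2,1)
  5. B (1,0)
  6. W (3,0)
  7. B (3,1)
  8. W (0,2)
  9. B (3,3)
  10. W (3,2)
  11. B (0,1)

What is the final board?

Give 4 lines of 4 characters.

Move 1: B@(1,1) -> caps B=0 W=0
Move 2: W@(0,0) -> caps B=0 W=0
Move 3: B@(2,2) -> caps B=0 W=0
Move 4: W@(2,1) -> caps B=0 W=0
Move 5: B@(1,0) -> caps B=0 W=0
Move 6: W@(3,0) -> caps B=0 W=0
Move 7: B@(3,1) -> caps B=0 W=0
Move 8: W@(0,2) -> caps B=0 W=0
Move 9: B@(3,3) -> caps B=0 W=0
Move 10: W@(3,2) -> caps B=0 W=1
Move 11: B@(0,1) -> caps B=1 W=1

Answer: .BW.
BB..
.WB.
W.WB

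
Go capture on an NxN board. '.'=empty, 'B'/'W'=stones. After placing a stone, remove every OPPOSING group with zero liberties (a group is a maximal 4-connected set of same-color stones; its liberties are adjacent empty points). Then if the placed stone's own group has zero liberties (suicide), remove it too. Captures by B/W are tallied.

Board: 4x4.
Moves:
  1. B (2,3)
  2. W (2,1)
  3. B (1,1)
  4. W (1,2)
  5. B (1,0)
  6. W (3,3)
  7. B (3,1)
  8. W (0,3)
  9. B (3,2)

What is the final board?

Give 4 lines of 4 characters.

Move 1: B@(2,3) -> caps B=0 W=0
Move 2: W@(2,1) -> caps B=0 W=0
Move 3: B@(1,1) -> caps B=0 W=0
Move 4: W@(1,2) -> caps B=0 W=0
Move 5: B@(1,0) -> caps B=0 W=0
Move 6: W@(3,3) -> caps B=0 W=0
Move 7: B@(3,1) -> caps B=0 W=0
Move 8: W@(0,3) -> caps B=0 W=0
Move 9: B@(3,2) -> caps B=1 W=0

Answer: ...W
BBW.
.W.B
.BB.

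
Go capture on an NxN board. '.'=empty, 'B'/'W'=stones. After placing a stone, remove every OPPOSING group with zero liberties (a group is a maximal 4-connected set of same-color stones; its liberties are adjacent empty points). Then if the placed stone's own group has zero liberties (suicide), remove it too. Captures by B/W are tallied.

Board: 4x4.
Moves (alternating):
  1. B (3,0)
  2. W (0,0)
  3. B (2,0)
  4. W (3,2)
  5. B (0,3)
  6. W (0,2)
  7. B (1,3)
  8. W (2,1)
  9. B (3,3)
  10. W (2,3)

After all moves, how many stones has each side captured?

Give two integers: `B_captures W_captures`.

Answer: 0 1

Derivation:
Move 1: B@(3,0) -> caps B=0 W=0
Move 2: W@(0,0) -> caps B=0 W=0
Move 3: B@(2,0) -> caps B=0 W=0
Move 4: W@(3,2) -> caps B=0 W=0
Move 5: B@(0,3) -> caps B=0 W=0
Move 6: W@(0,2) -> caps B=0 W=0
Move 7: B@(1,3) -> caps B=0 W=0
Move 8: W@(2,1) -> caps B=0 W=0
Move 9: B@(3,3) -> caps B=0 W=0
Move 10: W@(2,3) -> caps B=0 W=1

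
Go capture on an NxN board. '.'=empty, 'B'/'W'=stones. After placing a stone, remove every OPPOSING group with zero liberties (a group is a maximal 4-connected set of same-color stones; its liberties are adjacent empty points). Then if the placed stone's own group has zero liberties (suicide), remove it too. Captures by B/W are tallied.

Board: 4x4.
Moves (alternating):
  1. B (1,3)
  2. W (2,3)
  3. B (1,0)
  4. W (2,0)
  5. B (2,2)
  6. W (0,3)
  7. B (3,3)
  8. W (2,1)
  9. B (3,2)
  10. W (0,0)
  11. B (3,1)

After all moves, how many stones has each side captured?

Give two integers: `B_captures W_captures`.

Answer: 1 0

Derivation:
Move 1: B@(1,3) -> caps B=0 W=0
Move 2: W@(2,3) -> caps B=0 W=0
Move 3: B@(1,0) -> caps B=0 W=0
Move 4: W@(2,0) -> caps B=0 W=0
Move 5: B@(2,2) -> caps B=0 W=0
Move 6: W@(0,3) -> caps B=0 W=0
Move 7: B@(3,3) -> caps B=1 W=0
Move 8: W@(2,1) -> caps B=1 W=0
Move 9: B@(3,2) -> caps B=1 W=0
Move 10: W@(0,0) -> caps B=1 W=0
Move 11: B@(3,1) -> caps B=1 W=0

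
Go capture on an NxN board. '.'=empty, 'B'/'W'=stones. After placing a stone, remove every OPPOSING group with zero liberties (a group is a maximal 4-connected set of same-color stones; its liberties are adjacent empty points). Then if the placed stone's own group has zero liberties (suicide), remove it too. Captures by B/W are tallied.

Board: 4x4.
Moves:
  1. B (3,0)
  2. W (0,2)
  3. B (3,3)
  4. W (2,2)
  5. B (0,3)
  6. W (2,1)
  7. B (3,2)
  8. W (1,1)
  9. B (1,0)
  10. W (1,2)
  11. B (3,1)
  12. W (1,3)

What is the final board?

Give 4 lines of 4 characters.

Answer: ..W.
BWWW
.WW.
BBBB

Derivation:
Move 1: B@(3,0) -> caps B=0 W=0
Move 2: W@(0,2) -> caps B=0 W=0
Move 3: B@(3,3) -> caps B=0 W=0
Move 4: W@(2,2) -> caps B=0 W=0
Move 5: B@(0,3) -> caps B=0 W=0
Move 6: W@(2,1) -> caps B=0 W=0
Move 7: B@(3,2) -> caps B=0 W=0
Move 8: W@(1,1) -> caps B=0 W=0
Move 9: B@(1,0) -> caps B=0 W=0
Move 10: W@(1,2) -> caps B=0 W=0
Move 11: B@(3,1) -> caps B=0 W=0
Move 12: W@(1,3) -> caps B=0 W=1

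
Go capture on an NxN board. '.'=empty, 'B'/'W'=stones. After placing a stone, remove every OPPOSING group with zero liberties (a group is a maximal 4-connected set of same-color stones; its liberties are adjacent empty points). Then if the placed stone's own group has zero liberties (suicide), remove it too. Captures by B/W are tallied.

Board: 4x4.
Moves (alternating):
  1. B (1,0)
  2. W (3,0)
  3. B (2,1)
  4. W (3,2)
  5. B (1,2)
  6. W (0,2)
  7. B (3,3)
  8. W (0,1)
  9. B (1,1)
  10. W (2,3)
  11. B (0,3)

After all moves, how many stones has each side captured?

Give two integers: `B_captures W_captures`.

Answer: 0 1

Derivation:
Move 1: B@(1,0) -> caps B=0 W=0
Move 2: W@(3,0) -> caps B=0 W=0
Move 3: B@(2,1) -> caps B=0 W=0
Move 4: W@(3,2) -> caps B=0 W=0
Move 5: B@(1,2) -> caps B=0 W=0
Move 6: W@(0,2) -> caps B=0 W=0
Move 7: B@(3,3) -> caps B=0 W=0
Move 8: W@(0,1) -> caps B=0 W=0
Move 9: B@(1,1) -> caps B=0 W=0
Move 10: W@(2,3) -> caps B=0 W=1
Move 11: B@(0,3) -> caps B=0 W=1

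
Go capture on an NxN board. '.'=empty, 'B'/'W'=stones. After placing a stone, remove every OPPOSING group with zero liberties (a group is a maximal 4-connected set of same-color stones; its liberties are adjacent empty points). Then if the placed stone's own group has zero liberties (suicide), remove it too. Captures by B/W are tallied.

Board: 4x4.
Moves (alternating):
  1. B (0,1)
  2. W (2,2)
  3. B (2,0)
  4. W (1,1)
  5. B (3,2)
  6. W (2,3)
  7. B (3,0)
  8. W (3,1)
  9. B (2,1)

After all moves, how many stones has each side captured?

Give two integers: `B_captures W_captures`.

Answer: 1 0

Derivation:
Move 1: B@(0,1) -> caps B=0 W=0
Move 2: W@(2,2) -> caps B=0 W=0
Move 3: B@(2,0) -> caps B=0 W=0
Move 4: W@(1,1) -> caps B=0 W=0
Move 5: B@(3,2) -> caps B=0 W=0
Move 6: W@(2,3) -> caps B=0 W=0
Move 7: B@(3,0) -> caps B=0 W=0
Move 8: W@(3,1) -> caps B=0 W=0
Move 9: B@(2,1) -> caps B=1 W=0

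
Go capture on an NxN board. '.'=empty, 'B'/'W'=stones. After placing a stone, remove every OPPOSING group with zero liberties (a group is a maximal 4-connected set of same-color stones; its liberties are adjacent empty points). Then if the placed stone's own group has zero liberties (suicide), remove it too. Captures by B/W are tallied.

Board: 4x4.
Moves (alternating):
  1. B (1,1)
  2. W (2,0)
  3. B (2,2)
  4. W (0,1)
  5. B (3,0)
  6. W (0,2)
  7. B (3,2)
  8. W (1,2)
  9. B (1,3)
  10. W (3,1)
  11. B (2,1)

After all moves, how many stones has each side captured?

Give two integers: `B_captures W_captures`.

Answer: 0 1

Derivation:
Move 1: B@(1,1) -> caps B=0 W=0
Move 2: W@(2,0) -> caps B=0 W=0
Move 3: B@(2,2) -> caps B=0 W=0
Move 4: W@(0,1) -> caps B=0 W=0
Move 5: B@(3,0) -> caps B=0 W=0
Move 6: W@(0,2) -> caps B=0 W=0
Move 7: B@(3,2) -> caps B=0 W=0
Move 8: W@(1,2) -> caps B=0 W=0
Move 9: B@(1,3) -> caps B=0 W=0
Move 10: W@(3,1) -> caps B=0 W=1
Move 11: B@(2,1) -> caps B=0 W=1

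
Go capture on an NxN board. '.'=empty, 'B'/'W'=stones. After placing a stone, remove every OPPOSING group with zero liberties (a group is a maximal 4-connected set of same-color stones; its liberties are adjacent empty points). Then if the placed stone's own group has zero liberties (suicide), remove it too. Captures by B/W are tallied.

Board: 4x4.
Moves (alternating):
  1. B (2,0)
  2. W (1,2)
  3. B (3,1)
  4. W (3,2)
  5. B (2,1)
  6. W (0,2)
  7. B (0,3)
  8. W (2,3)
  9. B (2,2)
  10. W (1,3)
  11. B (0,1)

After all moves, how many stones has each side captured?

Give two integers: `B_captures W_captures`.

Answer: 0 1

Derivation:
Move 1: B@(2,0) -> caps B=0 W=0
Move 2: W@(1,2) -> caps B=0 W=0
Move 3: B@(3,1) -> caps B=0 W=0
Move 4: W@(3,2) -> caps B=0 W=0
Move 5: B@(2,1) -> caps B=0 W=0
Move 6: W@(0,2) -> caps B=0 W=0
Move 7: B@(0,3) -> caps B=0 W=0
Move 8: W@(2,3) -> caps B=0 W=0
Move 9: B@(2,2) -> caps B=0 W=0
Move 10: W@(1,3) -> caps B=0 W=1
Move 11: B@(0,1) -> caps B=0 W=1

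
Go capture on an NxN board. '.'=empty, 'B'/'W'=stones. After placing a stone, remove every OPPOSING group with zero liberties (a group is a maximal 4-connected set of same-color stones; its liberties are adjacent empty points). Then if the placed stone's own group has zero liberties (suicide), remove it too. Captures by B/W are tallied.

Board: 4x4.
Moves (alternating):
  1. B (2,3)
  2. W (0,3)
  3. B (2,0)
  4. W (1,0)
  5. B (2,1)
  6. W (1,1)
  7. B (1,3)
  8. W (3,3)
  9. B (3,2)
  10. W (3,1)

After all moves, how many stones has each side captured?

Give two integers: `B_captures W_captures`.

Move 1: B@(2,3) -> caps B=0 W=0
Move 2: W@(0,3) -> caps B=0 W=0
Move 3: B@(2,0) -> caps B=0 W=0
Move 4: W@(1,0) -> caps B=0 W=0
Move 5: B@(2,1) -> caps B=0 W=0
Move 6: W@(1,1) -> caps B=0 W=0
Move 7: B@(1,3) -> caps B=0 W=0
Move 8: W@(3,3) -> caps B=0 W=0
Move 9: B@(3,2) -> caps B=1 W=0
Move 10: W@(3,1) -> caps B=1 W=0

Answer: 1 0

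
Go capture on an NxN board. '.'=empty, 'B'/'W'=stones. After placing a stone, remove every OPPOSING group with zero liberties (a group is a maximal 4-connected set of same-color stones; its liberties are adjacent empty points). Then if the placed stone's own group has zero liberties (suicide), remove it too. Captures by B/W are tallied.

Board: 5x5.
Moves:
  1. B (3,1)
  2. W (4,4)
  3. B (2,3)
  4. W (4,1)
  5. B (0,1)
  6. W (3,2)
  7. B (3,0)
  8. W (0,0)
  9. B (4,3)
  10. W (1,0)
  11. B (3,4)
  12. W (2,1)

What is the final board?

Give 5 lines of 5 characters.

Move 1: B@(3,1) -> caps B=0 W=0
Move 2: W@(4,4) -> caps B=0 W=0
Move 3: B@(2,3) -> caps B=0 W=0
Move 4: W@(4,1) -> caps B=0 W=0
Move 5: B@(0,1) -> caps B=0 W=0
Move 6: W@(3,2) -> caps B=0 W=0
Move 7: B@(3,0) -> caps B=0 W=0
Move 8: W@(0,0) -> caps B=0 W=0
Move 9: B@(4,3) -> caps B=0 W=0
Move 10: W@(1,0) -> caps B=0 W=0
Move 11: B@(3,4) -> caps B=1 W=0
Move 12: W@(2,1) -> caps B=1 W=0

Answer: WB...
W....
.W.B.
BBW.B
.W.B.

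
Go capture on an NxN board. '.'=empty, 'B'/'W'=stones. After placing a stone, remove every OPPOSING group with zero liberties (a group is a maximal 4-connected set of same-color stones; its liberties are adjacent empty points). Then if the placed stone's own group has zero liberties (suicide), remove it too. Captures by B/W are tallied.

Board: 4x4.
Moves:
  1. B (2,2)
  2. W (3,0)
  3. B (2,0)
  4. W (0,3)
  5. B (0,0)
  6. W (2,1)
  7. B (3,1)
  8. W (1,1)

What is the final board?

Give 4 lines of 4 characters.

Move 1: B@(2,2) -> caps B=0 W=0
Move 2: W@(3,0) -> caps B=0 W=0
Move 3: B@(2,0) -> caps B=0 W=0
Move 4: W@(0,3) -> caps B=0 W=0
Move 5: B@(0,0) -> caps B=0 W=0
Move 6: W@(2,1) -> caps B=0 W=0
Move 7: B@(3,1) -> caps B=1 W=0
Move 8: W@(1,1) -> caps B=1 W=0

Answer: B..W
.W..
BWB.
.B..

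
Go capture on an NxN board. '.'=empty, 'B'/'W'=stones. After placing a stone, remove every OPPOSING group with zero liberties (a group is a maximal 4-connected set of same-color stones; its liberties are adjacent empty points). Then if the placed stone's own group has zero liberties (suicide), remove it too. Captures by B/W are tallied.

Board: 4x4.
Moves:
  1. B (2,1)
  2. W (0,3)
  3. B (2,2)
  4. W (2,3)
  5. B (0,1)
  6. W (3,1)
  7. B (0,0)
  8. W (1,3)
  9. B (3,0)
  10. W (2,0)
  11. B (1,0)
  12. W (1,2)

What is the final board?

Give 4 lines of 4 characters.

Answer: BB.W
B.WW
WBBW
.W..

Derivation:
Move 1: B@(2,1) -> caps B=0 W=0
Move 2: W@(0,3) -> caps B=0 W=0
Move 3: B@(2,2) -> caps B=0 W=0
Move 4: W@(2,3) -> caps B=0 W=0
Move 5: B@(0,1) -> caps B=0 W=0
Move 6: W@(3,1) -> caps B=0 W=0
Move 7: B@(0,0) -> caps B=0 W=0
Move 8: W@(1,3) -> caps B=0 W=0
Move 9: B@(3,0) -> caps B=0 W=0
Move 10: W@(2,0) -> caps B=0 W=1
Move 11: B@(1,0) -> caps B=0 W=1
Move 12: W@(1,2) -> caps B=0 W=1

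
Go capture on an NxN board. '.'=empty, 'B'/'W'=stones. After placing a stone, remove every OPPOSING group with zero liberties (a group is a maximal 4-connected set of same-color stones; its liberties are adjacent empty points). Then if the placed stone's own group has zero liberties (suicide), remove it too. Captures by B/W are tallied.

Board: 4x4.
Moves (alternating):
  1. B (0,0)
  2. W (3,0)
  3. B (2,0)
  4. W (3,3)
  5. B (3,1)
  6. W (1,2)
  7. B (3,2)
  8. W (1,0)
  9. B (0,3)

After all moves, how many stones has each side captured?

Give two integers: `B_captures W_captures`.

Answer: 1 0

Derivation:
Move 1: B@(0,0) -> caps B=0 W=0
Move 2: W@(3,0) -> caps B=0 W=0
Move 3: B@(2,0) -> caps B=0 W=0
Move 4: W@(3,3) -> caps B=0 W=0
Move 5: B@(3,1) -> caps B=1 W=0
Move 6: W@(1,2) -> caps B=1 W=0
Move 7: B@(3,2) -> caps B=1 W=0
Move 8: W@(1,0) -> caps B=1 W=0
Move 9: B@(0,3) -> caps B=1 W=0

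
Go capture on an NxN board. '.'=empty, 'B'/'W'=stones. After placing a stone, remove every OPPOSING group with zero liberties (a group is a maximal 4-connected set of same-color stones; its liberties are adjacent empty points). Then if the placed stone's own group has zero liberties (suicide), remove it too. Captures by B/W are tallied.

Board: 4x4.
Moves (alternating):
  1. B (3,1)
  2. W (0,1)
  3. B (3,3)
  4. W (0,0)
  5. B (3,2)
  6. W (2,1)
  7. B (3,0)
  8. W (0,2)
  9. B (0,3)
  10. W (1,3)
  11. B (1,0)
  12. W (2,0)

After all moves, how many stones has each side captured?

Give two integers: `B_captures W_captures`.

Answer: 0 1

Derivation:
Move 1: B@(3,1) -> caps B=0 W=0
Move 2: W@(0,1) -> caps B=0 W=0
Move 3: B@(3,3) -> caps B=0 W=0
Move 4: W@(0,0) -> caps B=0 W=0
Move 5: B@(3,2) -> caps B=0 W=0
Move 6: W@(2,1) -> caps B=0 W=0
Move 7: B@(3,0) -> caps B=0 W=0
Move 8: W@(0,2) -> caps B=0 W=0
Move 9: B@(0,3) -> caps B=0 W=0
Move 10: W@(1,3) -> caps B=0 W=1
Move 11: B@(1,0) -> caps B=0 W=1
Move 12: W@(2,0) -> caps B=0 W=1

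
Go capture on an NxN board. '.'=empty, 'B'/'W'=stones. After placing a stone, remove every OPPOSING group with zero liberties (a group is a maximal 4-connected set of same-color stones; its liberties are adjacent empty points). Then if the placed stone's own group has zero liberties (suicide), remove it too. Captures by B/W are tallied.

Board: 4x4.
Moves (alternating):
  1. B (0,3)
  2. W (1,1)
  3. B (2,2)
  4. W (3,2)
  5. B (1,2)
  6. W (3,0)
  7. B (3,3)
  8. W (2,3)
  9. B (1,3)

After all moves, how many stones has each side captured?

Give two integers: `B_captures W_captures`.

Answer: 0 1

Derivation:
Move 1: B@(0,3) -> caps B=0 W=0
Move 2: W@(1,1) -> caps B=0 W=0
Move 3: B@(2,2) -> caps B=0 W=0
Move 4: W@(3,2) -> caps B=0 W=0
Move 5: B@(1,2) -> caps B=0 W=0
Move 6: W@(3,0) -> caps B=0 W=0
Move 7: B@(3,3) -> caps B=0 W=0
Move 8: W@(2,3) -> caps B=0 W=1
Move 9: B@(1,3) -> caps B=0 W=1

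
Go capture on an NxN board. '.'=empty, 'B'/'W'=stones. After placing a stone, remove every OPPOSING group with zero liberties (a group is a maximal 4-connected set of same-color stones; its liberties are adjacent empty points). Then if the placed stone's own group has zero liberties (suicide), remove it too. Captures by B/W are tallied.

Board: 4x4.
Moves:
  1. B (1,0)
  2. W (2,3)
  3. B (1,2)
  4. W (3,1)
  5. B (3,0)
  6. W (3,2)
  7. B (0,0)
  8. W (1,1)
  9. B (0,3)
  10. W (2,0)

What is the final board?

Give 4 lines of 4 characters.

Answer: B..B
BWB.
W..W
.WW.

Derivation:
Move 1: B@(1,0) -> caps B=0 W=0
Move 2: W@(2,3) -> caps B=0 W=0
Move 3: B@(1,2) -> caps B=0 W=0
Move 4: W@(3,1) -> caps B=0 W=0
Move 5: B@(3,0) -> caps B=0 W=0
Move 6: W@(3,2) -> caps B=0 W=0
Move 7: B@(0,0) -> caps B=0 W=0
Move 8: W@(1,1) -> caps B=0 W=0
Move 9: B@(0,3) -> caps B=0 W=0
Move 10: W@(2,0) -> caps B=0 W=1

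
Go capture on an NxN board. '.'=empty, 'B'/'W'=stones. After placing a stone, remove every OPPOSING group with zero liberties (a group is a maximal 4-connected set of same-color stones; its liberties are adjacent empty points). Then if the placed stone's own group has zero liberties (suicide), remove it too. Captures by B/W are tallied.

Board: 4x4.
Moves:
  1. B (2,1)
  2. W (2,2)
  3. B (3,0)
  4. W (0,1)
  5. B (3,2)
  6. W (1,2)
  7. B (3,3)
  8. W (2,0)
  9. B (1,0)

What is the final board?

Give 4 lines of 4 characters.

Move 1: B@(2,1) -> caps B=0 W=0
Move 2: W@(2,2) -> caps B=0 W=0
Move 3: B@(3,0) -> caps B=0 W=0
Move 4: W@(0,1) -> caps B=0 W=0
Move 5: B@(3,2) -> caps B=0 W=0
Move 6: W@(1,2) -> caps B=0 W=0
Move 7: B@(3,3) -> caps B=0 W=0
Move 8: W@(2,0) -> caps B=0 W=0
Move 9: B@(1,0) -> caps B=1 W=0

Answer: .W..
B.W.
.BW.
B.BB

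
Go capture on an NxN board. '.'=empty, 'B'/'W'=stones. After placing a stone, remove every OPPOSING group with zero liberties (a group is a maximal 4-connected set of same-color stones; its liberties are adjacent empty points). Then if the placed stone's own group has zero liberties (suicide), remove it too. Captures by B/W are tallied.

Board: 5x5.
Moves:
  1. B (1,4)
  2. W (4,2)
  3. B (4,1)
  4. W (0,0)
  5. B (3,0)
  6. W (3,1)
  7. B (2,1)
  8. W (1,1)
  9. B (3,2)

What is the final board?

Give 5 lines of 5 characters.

Move 1: B@(1,4) -> caps B=0 W=0
Move 2: W@(4,2) -> caps B=0 W=0
Move 3: B@(4,1) -> caps B=0 W=0
Move 4: W@(0,0) -> caps B=0 W=0
Move 5: B@(3,0) -> caps B=0 W=0
Move 6: W@(3,1) -> caps B=0 W=0
Move 7: B@(2,1) -> caps B=0 W=0
Move 8: W@(1,1) -> caps B=0 W=0
Move 9: B@(3,2) -> caps B=1 W=0

Answer: W....
.W..B
.B...
B.B..
.BW..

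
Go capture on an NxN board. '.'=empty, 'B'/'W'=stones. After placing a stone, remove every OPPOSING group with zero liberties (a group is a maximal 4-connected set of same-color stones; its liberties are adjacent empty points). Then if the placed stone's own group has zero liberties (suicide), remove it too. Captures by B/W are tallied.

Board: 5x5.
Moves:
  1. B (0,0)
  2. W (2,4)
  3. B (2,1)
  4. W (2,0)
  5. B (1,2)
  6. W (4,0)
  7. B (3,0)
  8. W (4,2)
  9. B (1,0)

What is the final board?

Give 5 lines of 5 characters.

Move 1: B@(0,0) -> caps B=0 W=0
Move 2: W@(2,4) -> caps B=0 W=0
Move 3: B@(2,1) -> caps B=0 W=0
Move 4: W@(2,0) -> caps B=0 W=0
Move 5: B@(1,2) -> caps B=0 W=0
Move 6: W@(4,0) -> caps B=0 W=0
Move 7: B@(3,0) -> caps B=0 W=0
Move 8: W@(4,2) -> caps B=0 W=0
Move 9: B@(1,0) -> caps B=1 W=0

Answer: B....
B.B..
.B..W
B....
W.W..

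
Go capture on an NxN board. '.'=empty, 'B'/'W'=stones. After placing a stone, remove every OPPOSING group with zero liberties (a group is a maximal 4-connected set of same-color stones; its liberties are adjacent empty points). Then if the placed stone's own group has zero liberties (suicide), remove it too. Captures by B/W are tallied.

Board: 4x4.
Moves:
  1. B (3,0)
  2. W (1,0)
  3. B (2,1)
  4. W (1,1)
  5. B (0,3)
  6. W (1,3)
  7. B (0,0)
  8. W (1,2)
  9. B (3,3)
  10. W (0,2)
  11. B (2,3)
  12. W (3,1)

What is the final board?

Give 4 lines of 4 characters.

Move 1: B@(3,0) -> caps B=0 W=0
Move 2: W@(1,0) -> caps B=0 W=0
Move 3: B@(2,1) -> caps B=0 W=0
Move 4: W@(1,1) -> caps B=0 W=0
Move 5: B@(0,3) -> caps B=0 W=0
Move 6: W@(1,3) -> caps B=0 W=0
Move 7: B@(0,0) -> caps B=0 W=0
Move 8: W@(1,2) -> caps B=0 W=0
Move 9: B@(3,3) -> caps B=0 W=0
Move 10: W@(0,2) -> caps B=0 W=1
Move 11: B@(2,3) -> caps B=0 W=1
Move 12: W@(3,1) -> caps B=0 W=1

Answer: B.W.
WWWW
.B.B
BW.B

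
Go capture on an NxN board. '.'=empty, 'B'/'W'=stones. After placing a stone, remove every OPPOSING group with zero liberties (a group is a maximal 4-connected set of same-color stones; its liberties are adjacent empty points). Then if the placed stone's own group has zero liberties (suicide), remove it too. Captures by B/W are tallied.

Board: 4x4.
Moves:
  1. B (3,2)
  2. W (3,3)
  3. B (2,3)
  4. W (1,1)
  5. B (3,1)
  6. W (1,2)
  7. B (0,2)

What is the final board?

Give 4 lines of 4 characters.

Move 1: B@(3,2) -> caps B=0 W=0
Move 2: W@(3,3) -> caps B=0 W=0
Move 3: B@(2,3) -> caps B=1 W=0
Move 4: W@(1,1) -> caps B=1 W=0
Move 5: B@(3,1) -> caps B=1 W=0
Move 6: W@(1,2) -> caps B=1 W=0
Move 7: B@(0,2) -> caps B=1 W=0

Answer: ..B.
.WW.
...B
.BB.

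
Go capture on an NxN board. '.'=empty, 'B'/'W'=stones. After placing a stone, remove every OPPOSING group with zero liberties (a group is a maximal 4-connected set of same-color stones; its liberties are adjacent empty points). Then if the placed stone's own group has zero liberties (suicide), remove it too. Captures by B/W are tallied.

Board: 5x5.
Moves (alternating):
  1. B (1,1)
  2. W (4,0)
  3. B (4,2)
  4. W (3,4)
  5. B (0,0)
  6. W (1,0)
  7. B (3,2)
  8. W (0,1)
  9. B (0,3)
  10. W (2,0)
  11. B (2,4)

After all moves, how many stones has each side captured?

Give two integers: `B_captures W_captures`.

Answer: 0 1

Derivation:
Move 1: B@(1,1) -> caps B=0 W=0
Move 2: W@(4,0) -> caps B=0 W=0
Move 3: B@(4,2) -> caps B=0 W=0
Move 4: W@(3,4) -> caps B=0 W=0
Move 5: B@(0,0) -> caps B=0 W=0
Move 6: W@(1,0) -> caps B=0 W=0
Move 7: B@(3,2) -> caps B=0 W=0
Move 8: W@(0,1) -> caps B=0 W=1
Move 9: B@(0,3) -> caps B=0 W=1
Move 10: W@(2,0) -> caps B=0 W=1
Move 11: B@(2,4) -> caps B=0 W=1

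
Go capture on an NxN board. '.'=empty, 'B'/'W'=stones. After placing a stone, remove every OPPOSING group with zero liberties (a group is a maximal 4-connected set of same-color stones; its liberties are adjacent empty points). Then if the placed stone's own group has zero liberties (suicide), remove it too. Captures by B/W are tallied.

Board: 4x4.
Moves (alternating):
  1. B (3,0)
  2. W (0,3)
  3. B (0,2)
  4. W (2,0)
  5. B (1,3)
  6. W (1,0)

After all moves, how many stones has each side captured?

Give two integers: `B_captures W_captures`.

Move 1: B@(3,0) -> caps B=0 W=0
Move 2: W@(0,3) -> caps B=0 W=0
Move 3: B@(0,2) -> caps B=0 W=0
Move 4: W@(2,0) -> caps B=0 W=0
Move 5: B@(1,3) -> caps B=1 W=0
Move 6: W@(1,0) -> caps B=1 W=0

Answer: 1 0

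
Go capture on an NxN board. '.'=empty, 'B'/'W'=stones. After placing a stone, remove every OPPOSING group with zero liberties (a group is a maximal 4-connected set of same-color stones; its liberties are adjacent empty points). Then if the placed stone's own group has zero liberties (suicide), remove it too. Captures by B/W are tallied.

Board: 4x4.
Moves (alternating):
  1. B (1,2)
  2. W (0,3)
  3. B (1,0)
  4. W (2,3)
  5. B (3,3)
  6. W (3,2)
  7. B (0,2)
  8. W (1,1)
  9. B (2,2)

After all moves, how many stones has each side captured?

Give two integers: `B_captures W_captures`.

Answer: 0 1

Derivation:
Move 1: B@(1,2) -> caps B=0 W=0
Move 2: W@(0,3) -> caps B=0 W=0
Move 3: B@(1,0) -> caps B=0 W=0
Move 4: W@(2,3) -> caps B=0 W=0
Move 5: B@(3,3) -> caps B=0 W=0
Move 6: W@(3,2) -> caps B=0 W=1
Move 7: B@(0,2) -> caps B=0 W=1
Move 8: W@(1,1) -> caps B=0 W=1
Move 9: B@(2,2) -> caps B=0 W=1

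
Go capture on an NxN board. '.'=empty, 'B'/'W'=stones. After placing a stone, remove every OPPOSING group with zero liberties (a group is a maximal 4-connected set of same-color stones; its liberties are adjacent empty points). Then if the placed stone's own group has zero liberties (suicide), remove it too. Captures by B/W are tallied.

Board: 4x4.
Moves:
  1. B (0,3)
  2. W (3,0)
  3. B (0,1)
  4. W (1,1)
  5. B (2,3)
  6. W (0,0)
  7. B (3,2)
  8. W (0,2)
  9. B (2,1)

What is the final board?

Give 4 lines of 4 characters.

Answer: W.WB
.W..
.B.B
W.B.

Derivation:
Move 1: B@(0,3) -> caps B=0 W=0
Move 2: W@(3,0) -> caps B=0 W=0
Move 3: B@(0,1) -> caps B=0 W=0
Move 4: W@(1,1) -> caps B=0 W=0
Move 5: B@(2,3) -> caps B=0 W=0
Move 6: W@(0,0) -> caps B=0 W=0
Move 7: B@(3,2) -> caps B=0 W=0
Move 8: W@(0,2) -> caps B=0 W=1
Move 9: B@(2,1) -> caps B=0 W=1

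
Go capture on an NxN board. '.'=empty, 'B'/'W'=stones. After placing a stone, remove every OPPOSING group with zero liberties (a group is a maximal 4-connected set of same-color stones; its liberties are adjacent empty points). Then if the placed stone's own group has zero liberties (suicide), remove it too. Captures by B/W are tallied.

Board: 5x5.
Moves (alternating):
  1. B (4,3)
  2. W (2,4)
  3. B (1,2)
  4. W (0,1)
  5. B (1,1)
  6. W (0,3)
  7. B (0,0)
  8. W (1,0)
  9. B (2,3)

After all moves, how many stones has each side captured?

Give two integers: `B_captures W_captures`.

Move 1: B@(4,3) -> caps B=0 W=0
Move 2: W@(2,4) -> caps B=0 W=0
Move 3: B@(1,2) -> caps B=0 W=0
Move 4: W@(0,1) -> caps B=0 W=0
Move 5: B@(1,1) -> caps B=0 W=0
Move 6: W@(0,3) -> caps B=0 W=0
Move 7: B@(0,0) -> caps B=0 W=0
Move 8: W@(1,0) -> caps B=0 W=1
Move 9: B@(2,3) -> caps B=0 W=1

Answer: 0 1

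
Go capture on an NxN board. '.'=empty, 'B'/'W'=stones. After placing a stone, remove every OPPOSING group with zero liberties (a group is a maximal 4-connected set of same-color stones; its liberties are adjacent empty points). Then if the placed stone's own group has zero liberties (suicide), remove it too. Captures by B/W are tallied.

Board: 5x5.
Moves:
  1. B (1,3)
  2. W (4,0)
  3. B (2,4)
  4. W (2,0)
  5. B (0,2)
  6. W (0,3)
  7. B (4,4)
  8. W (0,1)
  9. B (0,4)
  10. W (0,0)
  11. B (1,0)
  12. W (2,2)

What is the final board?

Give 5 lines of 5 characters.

Answer: WWB.B
B..B.
W.W.B
.....
W...B

Derivation:
Move 1: B@(1,3) -> caps B=0 W=0
Move 2: W@(4,0) -> caps B=0 W=0
Move 3: B@(2,4) -> caps B=0 W=0
Move 4: W@(2,0) -> caps B=0 W=0
Move 5: B@(0,2) -> caps B=0 W=0
Move 6: W@(0,3) -> caps B=0 W=0
Move 7: B@(4,4) -> caps B=0 W=0
Move 8: W@(0,1) -> caps B=0 W=0
Move 9: B@(0,4) -> caps B=1 W=0
Move 10: W@(0,0) -> caps B=1 W=0
Move 11: B@(1,0) -> caps B=1 W=0
Move 12: W@(2,2) -> caps B=1 W=0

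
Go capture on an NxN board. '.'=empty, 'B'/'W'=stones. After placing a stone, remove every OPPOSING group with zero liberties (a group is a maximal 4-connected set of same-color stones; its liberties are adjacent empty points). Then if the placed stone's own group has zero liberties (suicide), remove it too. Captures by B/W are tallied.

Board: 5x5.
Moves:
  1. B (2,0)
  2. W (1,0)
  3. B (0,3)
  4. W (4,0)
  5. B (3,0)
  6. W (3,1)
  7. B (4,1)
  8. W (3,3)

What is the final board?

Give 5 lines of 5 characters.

Move 1: B@(2,0) -> caps B=0 W=0
Move 2: W@(1,0) -> caps B=0 W=0
Move 3: B@(0,3) -> caps B=0 W=0
Move 4: W@(4,0) -> caps B=0 W=0
Move 5: B@(3,0) -> caps B=0 W=0
Move 6: W@(3,1) -> caps B=0 W=0
Move 7: B@(4,1) -> caps B=1 W=0
Move 8: W@(3,3) -> caps B=1 W=0

Answer: ...B.
W....
B....
BW.W.
.B...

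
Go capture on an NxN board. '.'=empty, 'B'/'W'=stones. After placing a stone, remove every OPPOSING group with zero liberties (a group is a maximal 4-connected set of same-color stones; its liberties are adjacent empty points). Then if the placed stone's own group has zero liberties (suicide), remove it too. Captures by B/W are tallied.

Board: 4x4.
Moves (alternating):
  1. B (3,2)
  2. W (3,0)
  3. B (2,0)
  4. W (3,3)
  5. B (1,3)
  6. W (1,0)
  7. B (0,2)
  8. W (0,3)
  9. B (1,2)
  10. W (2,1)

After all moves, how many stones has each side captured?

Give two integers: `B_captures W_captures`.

Move 1: B@(3,2) -> caps B=0 W=0
Move 2: W@(3,0) -> caps B=0 W=0
Move 3: B@(2,0) -> caps B=0 W=0
Move 4: W@(3,3) -> caps B=0 W=0
Move 5: B@(1,3) -> caps B=0 W=0
Move 6: W@(1,0) -> caps B=0 W=0
Move 7: B@(0,2) -> caps B=0 W=0
Move 8: W@(0,3) -> caps B=0 W=0
Move 9: B@(1,2) -> caps B=0 W=0
Move 10: W@(2,1) -> caps B=0 W=1

Answer: 0 1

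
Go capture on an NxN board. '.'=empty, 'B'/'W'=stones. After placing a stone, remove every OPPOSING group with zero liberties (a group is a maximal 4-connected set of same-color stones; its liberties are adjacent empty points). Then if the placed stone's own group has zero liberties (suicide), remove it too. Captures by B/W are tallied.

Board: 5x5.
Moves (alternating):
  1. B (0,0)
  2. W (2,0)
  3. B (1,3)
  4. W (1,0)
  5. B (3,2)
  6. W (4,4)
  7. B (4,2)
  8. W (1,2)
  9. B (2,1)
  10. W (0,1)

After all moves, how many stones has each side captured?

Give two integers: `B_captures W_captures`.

Move 1: B@(0,0) -> caps B=0 W=0
Move 2: W@(2,0) -> caps B=0 W=0
Move 3: B@(1,3) -> caps B=0 W=0
Move 4: W@(1,0) -> caps B=0 W=0
Move 5: B@(3,2) -> caps B=0 W=0
Move 6: W@(4,4) -> caps B=0 W=0
Move 7: B@(4,2) -> caps B=0 W=0
Move 8: W@(1,2) -> caps B=0 W=0
Move 9: B@(2,1) -> caps B=0 W=0
Move 10: W@(0,1) -> caps B=0 W=1

Answer: 0 1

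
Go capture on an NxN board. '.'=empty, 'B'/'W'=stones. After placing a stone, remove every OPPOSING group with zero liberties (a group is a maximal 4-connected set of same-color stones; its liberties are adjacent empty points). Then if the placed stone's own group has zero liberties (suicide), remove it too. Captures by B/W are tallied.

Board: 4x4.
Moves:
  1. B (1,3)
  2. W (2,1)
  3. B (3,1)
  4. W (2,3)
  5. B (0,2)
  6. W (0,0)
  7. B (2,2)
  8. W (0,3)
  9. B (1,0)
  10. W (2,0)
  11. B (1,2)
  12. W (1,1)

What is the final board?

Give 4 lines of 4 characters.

Move 1: B@(1,3) -> caps B=0 W=0
Move 2: W@(2,1) -> caps B=0 W=0
Move 3: B@(3,1) -> caps B=0 W=0
Move 4: W@(2,3) -> caps B=0 W=0
Move 5: B@(0,2) -> caps B=0 W=0
Move 6: W@(0,0) -> caps B=0 W=0
Move 7: B@(2,2) -> caps B=0 W=0
Move 8: W@(0,3) -> caps B=0 W=0
Move 9: B@(1,0) -> caps B=0 W=0
Move 10: W@(2,0) -> caps B=0 W=0
Move 11: B@(1,2) -> caps B=0 W=0
Move 12: W@(1,1) -> caps B=0 W=1

Answer: W.B.
.WBB
WWBW
.B..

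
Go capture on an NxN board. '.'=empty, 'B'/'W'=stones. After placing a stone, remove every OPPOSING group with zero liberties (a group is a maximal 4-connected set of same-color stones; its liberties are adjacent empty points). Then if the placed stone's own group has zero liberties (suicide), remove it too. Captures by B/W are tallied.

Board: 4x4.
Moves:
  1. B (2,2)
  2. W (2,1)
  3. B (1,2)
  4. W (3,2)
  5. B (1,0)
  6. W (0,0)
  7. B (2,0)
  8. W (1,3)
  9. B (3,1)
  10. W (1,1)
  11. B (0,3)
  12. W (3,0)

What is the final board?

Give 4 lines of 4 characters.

Answer: W..B
.WBW
.WB.
W.W.

Derivation:
Move 1: B@(2,2) -> caps B=0 W=0
Move 2: W@(2,1) -> caps B=0 W=0
Move 3: B@(1,2) -> caps B=0 W=0
Move 4: W@(3,2) -> caps B=0 W=0
Move 5: B@(1,0) -> caps B=0 W=0
Move 6: W@(0,0) -> caps B=0 W=0
Move 7: B@(2,0) -> caps B=0 W=0
Move 8: W@(1,3) -> caps B=0 W=0
Move 9: B@(3,1) -> caps B=0 W=0
Move 10: W@(1,1) -> caps B=0 W=0
Move 11: B@(0,3) -> caps B=0 W=0
Move 12: W@(3,0) -> caps B=0 W=3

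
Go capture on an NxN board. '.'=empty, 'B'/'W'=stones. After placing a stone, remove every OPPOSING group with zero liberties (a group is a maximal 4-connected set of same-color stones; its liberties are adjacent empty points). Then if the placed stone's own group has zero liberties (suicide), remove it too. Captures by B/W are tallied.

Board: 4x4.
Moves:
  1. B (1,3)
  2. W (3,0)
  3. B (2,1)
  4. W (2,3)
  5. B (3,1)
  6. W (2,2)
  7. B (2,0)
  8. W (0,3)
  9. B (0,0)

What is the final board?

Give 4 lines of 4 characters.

Move 1: B@(1,3) -> caps B=0 W=0
Move 2: W@(3,0) -> caps B=0 W=0
Move 3: B@(2,1) -> caps B=0 W=0
Move 4: W@(2,3) -> caps B=0 W=0
Move 5: B@(3,1) -> caps B=0 W=0
Move 6: W@(2,2) -> caps B=0 W=0
Move 7: B@(2,0) -> caps B=1 W=0
Move 8: W@(0,3) -> caps B=1 W=0
Move 9: B@(0,0) -> caps B=1 W=0

Answer: B..W
...B
BBWW
.B..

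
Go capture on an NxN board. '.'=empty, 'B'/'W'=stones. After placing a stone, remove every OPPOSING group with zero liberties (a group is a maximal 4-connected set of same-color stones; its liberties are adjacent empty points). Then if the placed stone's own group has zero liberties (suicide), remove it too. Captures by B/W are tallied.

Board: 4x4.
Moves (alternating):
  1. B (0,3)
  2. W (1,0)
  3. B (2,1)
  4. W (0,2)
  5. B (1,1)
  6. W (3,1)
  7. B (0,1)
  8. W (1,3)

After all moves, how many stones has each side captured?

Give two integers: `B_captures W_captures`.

Move 1: B@(0,3) -> caps B=0 W=0
Move 2: W@(1,0) -> caps B=0 W=0
Move 3: B@(2,1) -> caps B=0 W=0
Move 4: W@(0,2) -> caps B=0 W=0
Move 5: B@(1,1) -> caps B=0 W=0
Move 6: W@(3,1) -> caps B=0 W=0
Move 7: B@(0,1) -> caps B=0 W=0
Move 8: W@(1,3) -> caps B=0 W=1

Answer: 0 1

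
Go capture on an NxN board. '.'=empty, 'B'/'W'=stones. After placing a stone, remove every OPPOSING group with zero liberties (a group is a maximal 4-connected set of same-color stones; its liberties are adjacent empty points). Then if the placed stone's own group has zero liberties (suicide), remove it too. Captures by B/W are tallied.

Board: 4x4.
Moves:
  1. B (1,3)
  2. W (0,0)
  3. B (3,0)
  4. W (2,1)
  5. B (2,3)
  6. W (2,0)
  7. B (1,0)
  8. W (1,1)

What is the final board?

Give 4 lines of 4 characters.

Answer: W...
.W.B
WW.B
B...

Derivation:
Move 1: B@(1,3) -> caps B=0 W=0
Move 2: W@(0,0) -> caps B=0 W=0
Move 3: B@(3,0) -> caps B=0 W=0
Move 4: W@(2,1) -> caps B=0 W=0
Move 5: B@(2,3) -> caps B=0 W=0
Move 6: W@(2,0) -> caps B=0 W=0
Move 7: B@(1,0) -> caps B=0 W=0
Move 8: W@(1,1) -> caps B=0 W=1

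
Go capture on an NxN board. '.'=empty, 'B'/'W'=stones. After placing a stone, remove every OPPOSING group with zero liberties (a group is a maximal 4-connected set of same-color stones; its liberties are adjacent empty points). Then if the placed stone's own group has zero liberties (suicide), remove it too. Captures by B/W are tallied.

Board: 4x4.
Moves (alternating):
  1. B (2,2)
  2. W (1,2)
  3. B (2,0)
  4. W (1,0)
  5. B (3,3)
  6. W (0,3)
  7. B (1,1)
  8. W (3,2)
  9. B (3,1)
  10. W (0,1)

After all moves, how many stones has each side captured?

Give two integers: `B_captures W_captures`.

Answer: 1 0

Derivation:
Move 1: B@(2,2) -> caps B=0 W=0
Move 2: W@(1,2) -> caps B=0 W=0
Move 3: B@(2,0) -> caps B=0 W=0
Move 4: W@(1,0) -> caps B=0 W=0
Move 5: B@(3,3) -> caps B=0 W=0
Move 6: W@(0,3) -> caps B=0 W=0
Move 7: B@(1,1) -> caps B=0 W=0
Move 8: W@(3,2) -> caps B=0 W=0
Move 9: B@(3,1) -> caps B=1 W=0
Move 10: W@(0,1) -> caps B=1 W=0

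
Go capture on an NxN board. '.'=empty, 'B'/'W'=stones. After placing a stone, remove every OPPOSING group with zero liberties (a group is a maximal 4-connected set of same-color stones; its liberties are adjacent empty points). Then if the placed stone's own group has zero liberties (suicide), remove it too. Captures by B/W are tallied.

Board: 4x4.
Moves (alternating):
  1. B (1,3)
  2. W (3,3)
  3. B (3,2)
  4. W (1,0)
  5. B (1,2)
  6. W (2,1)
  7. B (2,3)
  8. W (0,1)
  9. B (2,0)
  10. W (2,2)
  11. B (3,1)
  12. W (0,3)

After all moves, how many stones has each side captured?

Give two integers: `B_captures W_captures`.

Move 1: B@(1,3) -> caps B=0 W=0
Move 2: W@(3,3) -> caps B=0 W=0
Move 3: B@(3,2) -> caps B=0 W=0
Move 4: W@(1,0) -> caps B=0 W=0
Move 5: B@(1,2) -> caps B=0 W=0
Move 6: W@(2,1) -> caps B=0 W=0
Move 7: B@(2,3) -> caps B=1 W=0
Move 8: W@(0,1) -> caps B=1 W=0
Move 9: B@(2,0) -> caps B=1 W=0
Move 10: W@(2,2) -> caps B=1 W=0
Move 11: B@(3,1) -> caps B=1 W=0
Move 12: W@(0,3) -> caps B=1 W=0

Answer: 1 0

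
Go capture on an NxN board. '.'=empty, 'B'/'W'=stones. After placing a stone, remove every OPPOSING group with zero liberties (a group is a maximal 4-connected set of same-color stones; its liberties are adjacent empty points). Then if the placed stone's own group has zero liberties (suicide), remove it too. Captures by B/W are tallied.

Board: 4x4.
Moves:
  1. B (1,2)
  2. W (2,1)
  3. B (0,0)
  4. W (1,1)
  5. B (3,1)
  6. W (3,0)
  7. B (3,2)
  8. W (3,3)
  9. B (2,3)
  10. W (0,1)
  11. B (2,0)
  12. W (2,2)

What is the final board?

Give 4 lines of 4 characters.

Move 1: B@(1,2) -> caps B=0 W=0
Move 2: W@(2,1) -> caps B=0 W=0
Move 3: B@(0,0) -> caps B=0 W=0
Move 4: W@(1,1) -> caps B=0 W=0
Move 5: B@(3,1) -> caps B=0 W=0
Move 6: W@(3,0) -> caps B=0 W=0
Move 7: B@(3,2) -> caps B=0 W=0
Move 8: W@(3,3) -> caps B=0 W=0
Move 9: B@(2,3) -> caps B=1 W=0
Move 10: W@(0,1) -> caps B=1 W=0
Move 11: B@(2,0) -> caps B=2 W=0
Move 12: W@(2,2) -> caps B=2 W=0

Answer: BW..
.WB.
BWWB
.BB.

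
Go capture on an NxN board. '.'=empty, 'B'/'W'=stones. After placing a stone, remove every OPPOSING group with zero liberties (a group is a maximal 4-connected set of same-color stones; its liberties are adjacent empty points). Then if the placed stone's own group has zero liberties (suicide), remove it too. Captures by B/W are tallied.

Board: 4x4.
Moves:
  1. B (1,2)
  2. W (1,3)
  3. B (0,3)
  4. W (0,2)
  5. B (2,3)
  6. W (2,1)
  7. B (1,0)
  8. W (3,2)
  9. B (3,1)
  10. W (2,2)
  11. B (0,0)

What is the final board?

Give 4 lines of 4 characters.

Answer: B.W.
B.BW
.WWB
.BW.

Derivation:
Move 1: B@(1,2) -> caps B=0 W=0
Move 2: W@(1,3) -> caps B=0 W=0
Move 3: B@(0,3) -> caps B=0 W=0
Move 4: W@(0,2) -> caps B=0 W=1
Move 5: B@(2,3) -> caps B=0 W=1
Move 6: W@(2,1) -> caps B=0 W=1
Move 7: B@(1,0) -> caps B=0 W=1
Move 8: W@(3,2) -> caps B=0 W=1
Move 9: B@(3,1) -> caps B=0 W=1
Move 10: W@(2,2) -> caps B=0 W=1
Move 11: B@(0,0) -> caps B=0 W=1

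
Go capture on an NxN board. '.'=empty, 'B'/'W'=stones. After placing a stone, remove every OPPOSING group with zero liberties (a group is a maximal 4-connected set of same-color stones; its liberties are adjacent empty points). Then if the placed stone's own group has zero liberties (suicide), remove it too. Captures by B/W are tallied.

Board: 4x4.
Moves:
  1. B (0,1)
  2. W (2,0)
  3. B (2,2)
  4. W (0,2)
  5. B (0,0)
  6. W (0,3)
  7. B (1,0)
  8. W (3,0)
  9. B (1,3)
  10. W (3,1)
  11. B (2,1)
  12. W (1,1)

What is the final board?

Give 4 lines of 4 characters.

Move 1: B@(0,1) -> caps B=0 W=0
Move 2: W@(2,0) -> caps B=0 W=0
Move 3: B@(2,2) -> caps B=0 W=0
Move 4: W@(0,2) -> caps B=0 W=0
Move 5: B@(0,0) -> caps B=0 W=0
Move 6: W@(0,3) -> caps B=0 W=0
Move 7: B@(1,0) -> caps B=0 W=0
Move 8: W@(3,0) -> caps B=0 W=0
Move 9: B@(1,3) -> caps B=0 W=0
Move 10: W@(3,1) -> caps B=0 W=0
Move 11: B@(2,1) -> caps B=0 W=0
Move 12: W@(1,1) -> caps B=0 W=3

Answer: ..WW
.W.B
WBB.
WW..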